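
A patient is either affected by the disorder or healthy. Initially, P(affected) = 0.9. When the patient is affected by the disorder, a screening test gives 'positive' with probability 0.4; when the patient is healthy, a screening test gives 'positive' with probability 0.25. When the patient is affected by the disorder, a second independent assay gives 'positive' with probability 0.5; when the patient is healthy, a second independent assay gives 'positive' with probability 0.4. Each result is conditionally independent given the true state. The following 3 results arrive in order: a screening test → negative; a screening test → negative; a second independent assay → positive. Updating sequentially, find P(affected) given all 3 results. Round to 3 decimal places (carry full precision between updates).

Apply Bayes' rule sequentially, carrying P(affected) forward.
After a screening test='negative': P(affected) = 0.6·0.9000 / (0.6·0.9000 + 0.75·0.1000) ≈ 0.8780
After a screening test='negative': P(affected) = 0.6·0.8780 / (0.6·0.8780 + 0.75·0.1220) ≈ 0.8521
After a second independent assay='positive': P(affected) = 0.5·0.8521 / (0.5·0.8521 + 0.4·0.1479) ≈ 0.8780

0.878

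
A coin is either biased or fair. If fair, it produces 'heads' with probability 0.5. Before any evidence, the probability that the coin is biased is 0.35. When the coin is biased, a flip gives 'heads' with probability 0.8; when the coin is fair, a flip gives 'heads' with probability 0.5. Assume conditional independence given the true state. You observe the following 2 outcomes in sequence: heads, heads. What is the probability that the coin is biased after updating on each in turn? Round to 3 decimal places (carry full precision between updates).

After 'heads': P(biased) = 0.8·0.3500 / (0.8·0.3500 + 0.5·0.6500) ≈ 0.4628
After 'heads': P(biased) = 0.8·0.4628 / (0.8·0.4628 + 0.5·0.5372) ≈ 0.5796

0.580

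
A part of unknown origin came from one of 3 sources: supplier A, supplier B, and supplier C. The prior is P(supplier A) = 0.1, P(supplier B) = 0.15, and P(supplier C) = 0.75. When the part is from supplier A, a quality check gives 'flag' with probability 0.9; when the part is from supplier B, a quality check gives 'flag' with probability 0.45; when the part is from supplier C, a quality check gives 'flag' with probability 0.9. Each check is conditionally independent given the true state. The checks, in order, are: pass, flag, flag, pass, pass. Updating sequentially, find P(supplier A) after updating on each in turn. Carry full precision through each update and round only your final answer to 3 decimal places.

After 'pass': normaliser = 0.1·0.1000 + 0.55·0.1500 + 0.1·0.7500; P(supplier A) ≈ 0.0597, P(supplier B) ≈ 0.4925, P(supplier C) ≈ 0.4478
After 'flag': normaliser = 0.9·0.0597 + 0.45·0.4925 + 0.9·0.4478; P(supplier A) ≈ 0.0792, P(supplier B) ≈ 0.3267, P(supplier C) ≈ 0.5941
After 'flag': normaliser = 0.9·0.0792 + 0.45·0.3267 + 0.9·0.5941; P(supplier A) ≈ 0.0947, P(supplier B) ≈ 0.1953, P(supplier C) ≈ 0.7101
After 'pass': normaliser = 0.1·0.0947 + 0.55·0.1953 + 0.1·0.7101; P(supplier A) ≈ 0.0504, P(supplier B) ≈ 0.5717, P(supplier C) ≈ 0.3780
After 'pass': normaliser = 0.1·0.0504 + 0.55·0.5717 + 0.1·0.3780; P(supplier A) ≈ 0.0141, P(supplier B) ≈ 0.8801, P(supplier C) ≈ 0.1058

0.014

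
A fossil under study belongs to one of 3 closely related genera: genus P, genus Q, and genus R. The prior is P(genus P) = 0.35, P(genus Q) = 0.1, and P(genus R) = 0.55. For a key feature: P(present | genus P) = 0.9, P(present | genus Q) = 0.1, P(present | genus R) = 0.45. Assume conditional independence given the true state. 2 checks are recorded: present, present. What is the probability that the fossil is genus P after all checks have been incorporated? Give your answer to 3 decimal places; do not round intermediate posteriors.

After 'present': normaliser = 0.9·0.3500 + 0.1·0.1000 + 0.45·0.5500; P(genus P) ≈ 0.5502, P(genus Q) ≈ 0.0175, P(genus R) ≈ 0.4323
After 'present': normaliser = 0.9·0.5502 + 0.1·0.0175 + 0.45·0.4323; P(genus P) ≈ 0.7161, P(genus Q) ≈ 0.0025, P(genus R) ≈ 0.2813

0.716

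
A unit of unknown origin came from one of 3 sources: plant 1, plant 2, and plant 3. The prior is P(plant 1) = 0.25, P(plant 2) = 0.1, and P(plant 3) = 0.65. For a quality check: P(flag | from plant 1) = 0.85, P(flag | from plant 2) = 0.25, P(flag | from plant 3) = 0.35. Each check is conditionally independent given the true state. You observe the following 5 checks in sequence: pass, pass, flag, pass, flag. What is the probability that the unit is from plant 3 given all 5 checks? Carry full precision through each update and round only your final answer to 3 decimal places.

After 'pass': normaliser = 0.15·0.2500 + 0.75·0.1000 + 0.65·0.6500; P(plant 1) ≈ 0.0701, P(plant 2) ≈ 0.1402, P(plant 3) ≈ 0.7897
After 'pass': normaliser = 0.15·0.0701 + 0.75·0.1402 + 0.65·0.7897; P(plant 1) ≈ 0.0167, P(plant 2) ≈ 0.1672, P(plant 3) ≈ 0.8161
After 'flag': normaliser = 0.85·0.0167 + 0.25·0.1672 + 0.35·0.8161; P(plant 1) ≈ 0.0416, P(plant 2) ≈ 0.1223, P(plant 3) ≈ 0.8361
After 'pass': normaliser = 0.15·0.0416 + 0.75·0.1223 + 0.65·0.8361; P(plant 1) ≈ 0.0097, P(plant 2) ≈ 0.1430, P(plant 3) ≈ 0.8472
After 'flag': normaliser = 0.85·0.0097 + 0.25·0.1430 + 0.35·0.8472; P(plant 1) ≈ 0.0243, P(plant 2) ≈ 0.1050, P(plant 3) ≈ 0.8707

0.871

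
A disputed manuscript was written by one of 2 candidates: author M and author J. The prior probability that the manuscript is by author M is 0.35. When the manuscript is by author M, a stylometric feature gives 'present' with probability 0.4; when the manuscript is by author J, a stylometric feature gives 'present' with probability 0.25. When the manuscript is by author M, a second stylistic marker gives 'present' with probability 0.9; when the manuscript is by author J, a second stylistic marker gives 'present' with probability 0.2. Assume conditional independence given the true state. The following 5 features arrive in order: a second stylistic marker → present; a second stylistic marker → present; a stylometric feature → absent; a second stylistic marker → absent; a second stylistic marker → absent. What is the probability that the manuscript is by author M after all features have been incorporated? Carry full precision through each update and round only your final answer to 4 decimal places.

0.1199

After a second stylistic marker='present': P(author M) = 0.9·0.3500 / (0.9·0.3500 + 0.2·0.6500) ≈ 0.7079
After a second stylistic marker='present': P(author M) = 0.9·0.7079 / (0.9·0.7079 + 0.2·0.2921) ≈ 0.9160
After a stylometric feature='absent': P(author M) = 0.6·0.9160 / (0.6·0.9160 + 0.75·0.0840) ≈ 0.8972
After a second stylistic marker='absent': P(author M) = 0.1·0.8972 / (0.1·0.8972 + 0.8·0.1028) ≈ 0.5216
After a second stylistic marker='absent': P(author M) = 0.1·0.5216 / (0.1·0.5216 + 0.8·0.4784) ≈ 0.1199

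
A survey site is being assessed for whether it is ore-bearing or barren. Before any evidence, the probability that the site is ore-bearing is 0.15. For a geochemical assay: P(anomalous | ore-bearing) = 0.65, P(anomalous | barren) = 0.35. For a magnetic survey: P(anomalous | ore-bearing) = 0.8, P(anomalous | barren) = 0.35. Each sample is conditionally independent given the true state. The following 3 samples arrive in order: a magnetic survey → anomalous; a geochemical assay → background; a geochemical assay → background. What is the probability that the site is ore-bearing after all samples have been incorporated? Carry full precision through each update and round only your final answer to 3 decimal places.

After a magnetic survey='anomalous': P(ore) = 0.8·0.1500 / (0.8·0.1500 + 0.35·0.8500) ≈ 0.2874
After a geochemical assay='background': P(ore) = 0.35·0.2874 / (0.35·0.2874 + 0.65·0.7126) ≈ 0.1784
After a geochemical assay='background': P(ore) = 0.35·0.1784 / (0.35·0.1784 + 0.65·0.8216) ≈ 0.1047

0.105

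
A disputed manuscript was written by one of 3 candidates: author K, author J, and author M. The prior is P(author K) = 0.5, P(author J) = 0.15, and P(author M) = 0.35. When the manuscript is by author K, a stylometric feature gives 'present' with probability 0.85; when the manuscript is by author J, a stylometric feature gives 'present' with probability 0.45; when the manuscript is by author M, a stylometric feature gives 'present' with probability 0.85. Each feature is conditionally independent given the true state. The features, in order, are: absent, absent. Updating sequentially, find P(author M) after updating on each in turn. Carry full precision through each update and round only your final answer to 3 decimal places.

Apply Bayes' rule sequentially, carrying P(author M) forward.
After 'absent': normaliser = 0.15·0.5000 + 0.55·0.1500 + 0.15·0.3500; P(author K) ≈ 0.3571, P(author J) ≈ 0.3929, P(author M) ≈ 0.2500
After 'absent': normaliser = 0.15·0.3571 + 0.55·0.3929 + 0.15·0.2500; P(author K) ≈ 0.1744, P(author J) ≈ 0.7035, P(author M) ≈ 0.1221

0.122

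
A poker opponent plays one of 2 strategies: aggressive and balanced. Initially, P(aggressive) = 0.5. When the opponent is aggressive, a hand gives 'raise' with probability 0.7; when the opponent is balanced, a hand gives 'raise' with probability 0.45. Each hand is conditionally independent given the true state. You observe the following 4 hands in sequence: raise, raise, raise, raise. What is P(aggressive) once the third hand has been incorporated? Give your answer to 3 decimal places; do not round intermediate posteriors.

0.790

Each posterior becomes the prior for the next update.
After 'raise': P(aggressive) = 0.7·0.5000 / (0.7·0.5000 + 0.45·0.5000) ≈ 0.6087
After 'raise': P(aggressive) = 0.7·0.6087 / (0.7·0.6087 + 0.45·0.3913) ≈ 0.7076
After 'raise': P(aggressive) = 0.7·0.7076 / (0.7·0.7076 + 0.45·0.2924) ≈ 0.7901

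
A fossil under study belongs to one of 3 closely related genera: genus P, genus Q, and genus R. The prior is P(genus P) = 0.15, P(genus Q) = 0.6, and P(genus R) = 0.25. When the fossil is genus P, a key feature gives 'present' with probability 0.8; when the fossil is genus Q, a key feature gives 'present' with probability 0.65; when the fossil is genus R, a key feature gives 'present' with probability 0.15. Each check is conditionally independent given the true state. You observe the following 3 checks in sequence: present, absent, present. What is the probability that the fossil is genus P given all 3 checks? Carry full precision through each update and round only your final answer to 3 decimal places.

After 'present': normaliser = 0.8·0.1500 + 0.65·0.6000 + 0.15·0.2500; P(genus P) ≈ 0.2192, P(genus Q) ≈ 0.7123, P(genus R) ≈ 0.0685
After 'absent': normaliser = 0.2·0.2192 + 0.35·0.7123 + 0.85·0.0685; P(genus P) ≈ 0.1248, P(genus Q) ≈ 0.7096, P(genus R) ≈ 0.1657
After 'present': normaliser = 0.8·0.1248 + 0.65·0.7096 + 0.15·0.1657; P(genus P) ≈ 0.1704, P(genus Q) ≈ 0.7872, P(genus R) ≈ 0.0424

0.170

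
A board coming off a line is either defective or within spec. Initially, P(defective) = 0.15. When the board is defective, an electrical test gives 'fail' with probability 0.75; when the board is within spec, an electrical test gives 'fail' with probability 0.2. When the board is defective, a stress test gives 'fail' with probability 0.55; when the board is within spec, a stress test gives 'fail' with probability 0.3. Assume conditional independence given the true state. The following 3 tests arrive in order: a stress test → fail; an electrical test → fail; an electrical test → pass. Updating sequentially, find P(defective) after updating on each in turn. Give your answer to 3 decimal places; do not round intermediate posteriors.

0.275

Each posterior becomes the prior for the next update.
After a stress test='fail': P(defective) = 0.55·0.1500 / (0.55·0.1500 + 0.3·0.8500) ≈ 0.2444
After an electrical test='fail': P(defective) = 0.75·0.2444 / (0.75·0.2444 + 0.2·0.7556) ≈ 0.5482
After an electrical test='pass': P(defective) = 0.25·0.5482 / (0.25·0.5482 + 0.8·0.4518) ≈ 0.2749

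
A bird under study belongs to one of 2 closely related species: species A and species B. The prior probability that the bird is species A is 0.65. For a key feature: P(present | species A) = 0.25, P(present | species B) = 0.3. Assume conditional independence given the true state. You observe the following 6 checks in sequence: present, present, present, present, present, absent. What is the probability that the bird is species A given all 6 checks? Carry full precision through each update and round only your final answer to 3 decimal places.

Apply Bayes' rule sequentially, carrying P(species A) forward.
After 'present': P(species A) = 0.25·0.6500 / (0.25·0.6500 + 0.3·0.3500) ≈ 0.6075
After 'present': P(species A) = 0.25·0.6075 / (0.25·0.6075 + 0.3·0.3925) ≈ 0.5633
After 'present': P(species A) = 0.25·0.5633 / (0.25·0.5633 + 0.3·0.4367) ≈ 0.5180
After 'present': P(species A) = 0.25·0.5180 / (0.25·0.5180 + 0.3·0.4820) ≈ 0.4725
After 'present': P(species A) = 0.25·0.4725 / (0.25·0.4725 + 0.3·0.5275) ≈ 0.4274
After 'absent': P(species A) = 0.75·0.4274 / (0.75·0.4274 + 0.7·0.5726) ≈ 0.4443

0.444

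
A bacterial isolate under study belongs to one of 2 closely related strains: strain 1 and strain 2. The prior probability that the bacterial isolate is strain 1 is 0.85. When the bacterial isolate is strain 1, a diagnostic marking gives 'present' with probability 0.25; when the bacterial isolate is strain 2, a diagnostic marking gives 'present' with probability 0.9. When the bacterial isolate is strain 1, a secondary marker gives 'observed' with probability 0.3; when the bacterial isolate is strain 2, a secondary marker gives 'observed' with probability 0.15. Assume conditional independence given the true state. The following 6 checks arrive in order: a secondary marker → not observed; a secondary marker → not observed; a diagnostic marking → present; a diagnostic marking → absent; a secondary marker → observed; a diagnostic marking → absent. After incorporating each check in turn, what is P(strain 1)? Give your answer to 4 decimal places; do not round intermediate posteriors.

After a secondary marker='not observed': P(strain 1) = 0.7·0.8500 / (0.7·0.8500 + 0.85·0.1500) ≈ 0.8235
After a secondary marker='not observed': P(strain 1) = 0.7·0.8235 / (0.7·0.8235 + 0.85·0.1765) ≈ 0.7935
After a diagnostic marking='present': P(strain 1) = 0.25·0.7935 / (0.25·0.7935 + 0.9·0.2065) ≈ 0.5163
After a diagnostic marking='absent': P(strain 1) = 0.75·0.5163 / (0.75·0.5163 + 0.1·0.4837) ≈ 0.8890
After a secondary marker='observed': P(strain 1) = 0.3·0.8890 / (0.3·0.8890 + 0.15·0.1110) ≈ 0.9412
After a diagnostic marking='absent': P(strain 1) = 0.75·0.9412 / (0.75·0.9412 + 0.1·0.0588) ≈ 0.9917

0.9917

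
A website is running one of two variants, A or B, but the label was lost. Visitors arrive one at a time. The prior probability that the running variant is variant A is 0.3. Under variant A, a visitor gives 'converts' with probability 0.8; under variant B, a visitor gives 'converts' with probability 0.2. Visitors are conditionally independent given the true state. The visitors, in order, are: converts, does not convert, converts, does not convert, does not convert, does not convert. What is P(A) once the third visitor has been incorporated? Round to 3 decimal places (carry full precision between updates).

Apply Bayes' rule sequentially, carrying P(A) forward.
After 'converts': P(A) = 0.8·0.3000 / (0.8·0.3000 + 0.2·0.7000) ≈ 0.6316
After 'does not convert': P(A) = 0.2·0.6316 / (0.2·0.6316 + 0.8·0.3684) ≈ 0.3000
After 'converts': P(A) = 0.8·0.3000 / (0.8·0.3000 + 0.2·0.7000) ≈ 0.6316

0.632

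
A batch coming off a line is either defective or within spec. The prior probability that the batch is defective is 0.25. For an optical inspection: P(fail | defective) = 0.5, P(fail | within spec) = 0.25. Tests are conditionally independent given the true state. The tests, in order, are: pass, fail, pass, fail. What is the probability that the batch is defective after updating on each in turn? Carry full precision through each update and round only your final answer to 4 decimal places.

After 'pass': P(defective) = 0.5·0.2500 / (0.5·0.2500 + 0.75·0.7500) ≈ 0.1818
After 'fail': P(defective) = 0.5·0.1818 / (0.5·0.1818 + 0.25·0.8182) ≈ 0.3077
After 'pass': P(defective) = 0.5·0.3077 / (0.5·0.3077 + 0.75·0.6923) ≈ 0.2286
After 'fail': P(defective) = 0.5·0.2286 / (0.5·0.2286 + 0.25·0.7714) ≈ 0.3721

0.3721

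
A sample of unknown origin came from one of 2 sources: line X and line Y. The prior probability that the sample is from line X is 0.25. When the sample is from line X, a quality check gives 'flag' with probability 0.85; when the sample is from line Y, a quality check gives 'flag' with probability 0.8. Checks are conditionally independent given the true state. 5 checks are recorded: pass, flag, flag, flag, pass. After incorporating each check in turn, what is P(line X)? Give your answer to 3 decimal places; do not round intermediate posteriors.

0.184

After 'pass': P(line X) = 0.15·0.2500 / (0.15·0.2500 + 0.2·0.7500) ≈ 0.2000
After 'flag': P(line X) = 0.85·0.2000 / (0.85·0.2000 + 0.8·0.8000) ≈ 0.2099
After 'flag': P(line X) = 0.85·0.2099 / (0.85·0.2099 + 0.8·0.7901) ≈ 0.2201
After 'flag': P(line X) = 0.85·0.2201 / (0.85·0.2201 + 0.8·0.7799) ≈ 0.2307
After 'pass': P(line X) = 0.15·0.2307 / (0.15·0.2307 + 0.2·0.7693) ≈ 0.1836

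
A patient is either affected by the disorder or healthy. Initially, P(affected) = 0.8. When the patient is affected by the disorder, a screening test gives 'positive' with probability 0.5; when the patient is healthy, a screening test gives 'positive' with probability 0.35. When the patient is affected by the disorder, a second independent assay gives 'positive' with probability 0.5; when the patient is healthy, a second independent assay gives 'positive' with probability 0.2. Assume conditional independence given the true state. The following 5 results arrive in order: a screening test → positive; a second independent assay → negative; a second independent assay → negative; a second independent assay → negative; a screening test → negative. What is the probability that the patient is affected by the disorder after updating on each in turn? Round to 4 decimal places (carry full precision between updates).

0.5176

After a screening test='positive': P(affected) = 0.5·0.8000 / (0.5·0.8000 + 0.35·0.2000) ≈ 0.8511
After a second independent assay='negative': P(affected) = 0.5·0.8511 / (0.5·0.8511 + 0.8·0.1489) ≈ 0.7812
After a second independent assay='negative': P(affected) = 0.5·0.7812 / (0.5·0.7812 + 0.8·0.2188) ≈ 0.6906
After a second independent assay='negative': P(affected) = 0.5·0.6906 / (0.5·0.6906 + 0.8·0.3094) ≈ 0.5825
After a screening test='negative': P(affected) = 0.5·0.5825 / (0.5·0.5825 + 0.65·0.4175) ≈ 0.5176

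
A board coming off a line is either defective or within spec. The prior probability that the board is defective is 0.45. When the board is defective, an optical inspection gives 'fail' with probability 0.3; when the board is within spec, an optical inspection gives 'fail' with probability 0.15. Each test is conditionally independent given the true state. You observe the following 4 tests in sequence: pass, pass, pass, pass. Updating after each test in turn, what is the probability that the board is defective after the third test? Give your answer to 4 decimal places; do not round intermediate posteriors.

Each posterior becomes the prior for the next update.
After 'pass': P(defective) = 0.7·0.4500 / (0.7·0.4500 + 0.85·0.5500) ≈ 0.4026
After 'pass': P(defective) = 0.7·0.4026 / (0.7·0.4026 + 0.85·0.5974) ≈ 0.3569
After 'pass': P(defective) = 0.7·0.3569 / (0.7·0.3569 + 0.85·0.6431) ≈ 0.3136

0.3136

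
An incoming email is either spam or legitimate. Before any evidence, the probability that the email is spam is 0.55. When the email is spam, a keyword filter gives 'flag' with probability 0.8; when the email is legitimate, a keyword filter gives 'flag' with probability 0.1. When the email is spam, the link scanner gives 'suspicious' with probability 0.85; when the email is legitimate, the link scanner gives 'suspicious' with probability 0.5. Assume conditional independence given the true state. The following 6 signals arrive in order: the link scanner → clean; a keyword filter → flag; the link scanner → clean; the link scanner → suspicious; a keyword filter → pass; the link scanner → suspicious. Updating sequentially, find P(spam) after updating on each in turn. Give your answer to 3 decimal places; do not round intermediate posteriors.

0.361

After the link scanner='clean': P(spam) = 0.15·0.5500 / (0.15·0.5500 + 0.5·0.4500) ≈ 0.2683
After a keyword filter='flag': P(spam) = 0.8·0.2683 / (0.8·0.2683 + 0.1·0.7317) ≈ 0.7458
After the link scanner='clean': P(spam) = 0.15·0.7458 / (0.15·0.7458 + 0.5·0.2542) ≈ 0.4681
After the link scanner='suspicious': P(spam) = 0.85·0.4681 / (0.85·0.4681 + 0.5·0.5319) ≈ 0.5994
After a keyword filter='pass': P(spam) = 0.2·0.5994 / (0.2·0.5994 + 0.9·0.4006) ≈ 0.2495
After the link scanner='suspicious': P(spam) = 0.85·0.2495 / (0.85·0.2495 + 0.5·0.7505) ≈ 0.3611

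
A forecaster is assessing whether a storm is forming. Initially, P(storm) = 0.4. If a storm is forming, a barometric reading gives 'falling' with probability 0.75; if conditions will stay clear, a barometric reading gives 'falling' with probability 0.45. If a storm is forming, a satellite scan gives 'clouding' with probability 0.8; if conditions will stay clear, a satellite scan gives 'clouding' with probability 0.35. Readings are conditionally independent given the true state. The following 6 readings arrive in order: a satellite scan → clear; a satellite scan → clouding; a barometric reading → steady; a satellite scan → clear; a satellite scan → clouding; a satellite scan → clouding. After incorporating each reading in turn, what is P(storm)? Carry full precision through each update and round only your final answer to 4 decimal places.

0.2552

After a satellite scan='clear': P(storm) = 0.2·0.4000 / (0.2·0.4000 + 0.65·0.6000) ≈ 0.1702
After a satellite scan='clouding': P(storm) = 0.8·0.1702 / (0.8·0.1702 + 0.35·0.8298) ≈ 0.3192
After a barometric reading='steady': P(storm) = 0.25·0.3192 / (0.25·0.3192 + 0.55·0.6808) ≈ 0.1757
After a satellite scan='clear': P(storm) = 0.2·0.1757 / (0.2·0.1757 + 0.65·0.8243) ≈ 0.0615
After a satellite scan='clouding': P(storm) = 0.8·0.0615 / (0.8·0.0615 + 0.35·0.9385) ≈ 0.1303
After a satellite scan='clouding': P(storm) = 0.8·0.1303 / (0.8·0.1303 + 0.35·0.8697) ≈ 0.2552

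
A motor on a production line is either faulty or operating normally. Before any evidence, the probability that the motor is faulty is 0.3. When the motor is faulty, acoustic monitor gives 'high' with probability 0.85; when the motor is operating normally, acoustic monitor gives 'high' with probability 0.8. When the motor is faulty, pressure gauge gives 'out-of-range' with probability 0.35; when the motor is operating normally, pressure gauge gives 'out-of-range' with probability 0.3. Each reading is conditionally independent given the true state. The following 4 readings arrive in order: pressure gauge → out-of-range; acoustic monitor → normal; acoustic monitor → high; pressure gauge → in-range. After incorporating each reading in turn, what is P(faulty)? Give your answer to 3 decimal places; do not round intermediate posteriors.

0.270

After pressure gauge='out-of-range': P(faulty) = 0.35·0.3000 / (0.35·0.3000 + 0.3·0.7000) ≈ 0.3333
After acoustic monitor='normal': P(faulty) = 0.15·0.3333 / (0.15·0.3333 + 0.2·0.6667) ≈ 0.2727
After acoustic monitor='high': P(faulty) = 0.85·0.2727 / (0.85·0.2727 + 0.8·0.7273) ≈ 0.2849
After pressure gauge='in-range': P(faulty) = 0.65·0.2849 / (0.65·0.2849 + 0.7·0.7151) ≈ 0.2701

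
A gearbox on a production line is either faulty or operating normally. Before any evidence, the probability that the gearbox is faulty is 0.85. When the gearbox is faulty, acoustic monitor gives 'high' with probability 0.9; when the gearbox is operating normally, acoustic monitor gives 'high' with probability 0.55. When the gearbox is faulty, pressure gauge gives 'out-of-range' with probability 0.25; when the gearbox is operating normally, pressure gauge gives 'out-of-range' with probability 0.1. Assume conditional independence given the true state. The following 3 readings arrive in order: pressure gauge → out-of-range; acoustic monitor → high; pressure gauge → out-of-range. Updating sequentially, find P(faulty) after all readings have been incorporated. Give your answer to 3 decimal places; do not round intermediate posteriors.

Each posterior becomes the prior for the next update.
After pressure gauge='out-of-range': P(faulty) = 0.25·0.8500 / (0.25·0.8500 + 0.1·0.1500) ≈ 0.9341
After acoustic monitor='high': P(faulty) = 0.9·0.9341 / (0.9·0.9341 + 0.55·0.0659) ≈ 0.9586
After pressure gauge='out-of-range': P(faulty) = 0.25·0.9586 / (0.25·0.9586 + 0.1·0.0414) ≈ 0.9830

0.983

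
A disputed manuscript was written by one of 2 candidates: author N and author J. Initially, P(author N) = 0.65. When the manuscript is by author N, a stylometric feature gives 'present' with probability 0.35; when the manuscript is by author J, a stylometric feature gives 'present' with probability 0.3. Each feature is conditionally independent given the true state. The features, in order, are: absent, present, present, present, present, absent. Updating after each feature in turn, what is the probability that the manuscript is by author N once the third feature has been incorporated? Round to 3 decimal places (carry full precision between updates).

0.701

After 'absent': P(author N) = 0.65·0.6500 / (0.65·0.6500 + 0.7·0.3500) ≈ 0.6330
After 'present': P(author N) = 0.35·0.6330 / (0.35·0.6330 + 0.3·0.3670) ≈ 0.6680
After 'present': P(author N) = 0.35·0.6680 / (0.35·0.6680 + 0.3·0.3320) ≈ 0.7012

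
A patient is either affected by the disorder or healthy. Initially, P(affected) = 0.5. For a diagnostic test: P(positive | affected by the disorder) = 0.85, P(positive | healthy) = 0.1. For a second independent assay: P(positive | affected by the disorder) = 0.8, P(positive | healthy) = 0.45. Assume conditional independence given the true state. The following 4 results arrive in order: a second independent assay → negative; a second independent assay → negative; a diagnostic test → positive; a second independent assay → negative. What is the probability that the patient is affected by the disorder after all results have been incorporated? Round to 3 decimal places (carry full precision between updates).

After a second independent assay='negative': P(affected) = 0.2·0.5000 / (0.2·0.5000 + 0.55·0.5000) ≈ 0.2667
After a second independent assay='negative': P(affected) = 0.2·0.2667 / (0.2·0.2667 + 0.55·0.7333) ≈ 0.1168
After a diagnostic test='positive': P(affected) = 0.85·0.1168 / (0.85·0.1168 + 0.1·0.8832) ≈ 0.5292
After a second independent assay='negative': P(affected) = 0.2·0.5292 / (0.2·0.5292 + 0.55·0.4708) ≈ 0.2901

0.290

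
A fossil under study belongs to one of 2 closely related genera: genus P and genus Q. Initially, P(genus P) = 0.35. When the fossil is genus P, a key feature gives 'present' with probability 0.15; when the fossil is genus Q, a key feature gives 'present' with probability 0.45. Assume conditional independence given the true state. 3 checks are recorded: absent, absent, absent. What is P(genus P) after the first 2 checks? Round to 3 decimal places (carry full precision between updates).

0.563

After 'absent': P(genus P) = 0.85·0.3500 / (0.85·0.3500 + 0.55·0.6500) ≈ 0.4542
After 'absent': P(genus P) = 0.85·0.4542 / (0.85·0.4542 + 0.55·0.5458) ≈ 0.5626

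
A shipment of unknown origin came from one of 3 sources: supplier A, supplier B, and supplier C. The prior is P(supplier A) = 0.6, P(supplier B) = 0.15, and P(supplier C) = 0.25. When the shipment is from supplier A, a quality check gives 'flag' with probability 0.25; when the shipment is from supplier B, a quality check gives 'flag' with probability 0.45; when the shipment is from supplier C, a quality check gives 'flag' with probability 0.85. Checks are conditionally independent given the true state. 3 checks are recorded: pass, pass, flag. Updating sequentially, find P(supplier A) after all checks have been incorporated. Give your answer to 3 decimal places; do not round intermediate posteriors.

0.770

Apply Bayes' rule sequentially, carrying P(supplier A) forward.
After 'pass': normaliser = 0.75·0.6000 + 0.55·0.1500 + 0.15·0.2500; P(supplier A) ≈ 0.7895, P(supplier B) ≈ 0.1447, P(supplier C) ≈ 0.0658
After 'pass': normaliser = 0.75·0.7895 + 0.55·0.1447 + 0.15·0.0658; P(supplier A) ≈ 0.8687, P(supplier B) ≈ 0.1168, P(supplier C) ≈ 0.0145
After 'flag': normaliser = 0.25·0.8687 + 0.45·0.1168 + 0.85·0.0145; P(supplier A) ≈ 0.7700, P(supplier B) ≈ 0.1863, P(supplier C) ≈ 0.0436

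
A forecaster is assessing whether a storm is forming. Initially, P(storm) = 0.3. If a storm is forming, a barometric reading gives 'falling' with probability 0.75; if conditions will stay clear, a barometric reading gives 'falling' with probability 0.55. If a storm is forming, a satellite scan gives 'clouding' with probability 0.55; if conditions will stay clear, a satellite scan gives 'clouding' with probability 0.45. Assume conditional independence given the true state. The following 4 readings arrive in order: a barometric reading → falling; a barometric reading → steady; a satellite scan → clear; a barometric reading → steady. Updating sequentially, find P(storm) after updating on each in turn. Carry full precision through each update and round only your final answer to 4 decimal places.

0.1286

After a barometric reading='falling': P(storm) = 0.75·0.3000 / (0.75·0.3000 + 0.55·0.7000) ≈ 0.3689
After a barometric reading='steady': P(storm) = 0.25·0.3689 / (0.25·0.3689 + 0.45·0.6311) ≈ 0.2451
After a satellite scan='clear': P(storm) = 0.45·0.2451 / (0.45·0.2451 + 0.55·0.7549) ≈ 0.2099
After a barometric reading='steady': P(storm) = 0.25·0.2099 / (0.25·0.2099 + 0.45·0.7901) ≈ 0.1286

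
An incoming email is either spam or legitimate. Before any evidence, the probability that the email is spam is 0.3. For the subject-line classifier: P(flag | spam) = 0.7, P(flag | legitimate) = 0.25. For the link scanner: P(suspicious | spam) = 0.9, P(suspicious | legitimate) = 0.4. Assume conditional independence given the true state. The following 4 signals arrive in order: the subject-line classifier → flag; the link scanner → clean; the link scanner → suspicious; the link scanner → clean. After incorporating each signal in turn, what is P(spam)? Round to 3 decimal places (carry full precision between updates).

0.070

Each posterior becomes the prior for the next update.
After the subject-line classifier='flag': P(spam) = 0.7·0.3000 / (0.7·0.3000 + 0.25·0.7000) ≈ 0.5455
After the link scanner='clean': P(spam) = 0.1·0.5455 / (0.1·0.5455 + 0.6·0.4545) ≈ 0.1667
After the link scanner='suspicious': P(spam) = 0.9·0.1667 / (0.9·0.1667 + 0.4·0.8333) ≈ 0.3103
After the link scanner='clean': P(spam) = 0.1·0.3103 / (0.1·0.3103 + 0.6·0.6897) ≈ 0.0698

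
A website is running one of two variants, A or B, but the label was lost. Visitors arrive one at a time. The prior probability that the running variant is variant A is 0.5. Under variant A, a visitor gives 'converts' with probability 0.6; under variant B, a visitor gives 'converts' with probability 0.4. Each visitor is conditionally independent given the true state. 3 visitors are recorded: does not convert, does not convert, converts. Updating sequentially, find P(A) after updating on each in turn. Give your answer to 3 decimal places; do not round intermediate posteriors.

0.400

Each posterior becomes the prior for the next update.
After 'does not convert': P(A) = 0.4·0.5000 / (0.4·0.5000 + 0.6·0.5000) ≈ 0.4000
After 'does not convert': P(A) = 0.4·0.4000 / (0.4·0.4000 + 0.6·0.6000) ≈ 0.3077
After 'converts': P(A) = 0.6·0.3077 / (0.6·0.3077 + 0.4·0.6923) ≈ 0.4000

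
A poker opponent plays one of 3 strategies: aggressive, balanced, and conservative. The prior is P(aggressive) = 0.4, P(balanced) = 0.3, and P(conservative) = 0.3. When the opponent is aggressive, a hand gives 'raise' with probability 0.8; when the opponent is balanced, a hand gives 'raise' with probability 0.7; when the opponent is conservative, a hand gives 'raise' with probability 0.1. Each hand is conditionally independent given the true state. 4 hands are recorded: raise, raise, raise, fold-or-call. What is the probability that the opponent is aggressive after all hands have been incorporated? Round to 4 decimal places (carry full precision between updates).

0.5681

After 'raise': normaliser = 0.8·0.4000 + 0.7·0.3000 + 0.1·0.3000; P(aggressive) ≈ 0.5714, P(balanced) ≈ 0.3750, P(conservative) ≈ 0.0536
After 'raise': normaliser = 0.8·0.5714 + 0.7·0.3750 + 0.1·0.0536; P(aggressive) ≈ 0.6305, P(balanced) ≈ 0.3621, P(conservative) ≈ 0.0074
After 'raise': normaliser = 0.8·0.6305 + 0.7·0.3621 + 0.1·0.0074; P(aggressive) ≈ 0.6649, P(balanced) ≈ 0.3341, P(conservative) ≈ 0.0010
After 'fold-or-call': normaliser = 0.2·0.6649 + 0.3·0.3341 + 0.9·0.0010; P(aggressive) ≈ 0.5681, P(balanced) ≈ 0.4282, P(conservative) ≈ 0.0037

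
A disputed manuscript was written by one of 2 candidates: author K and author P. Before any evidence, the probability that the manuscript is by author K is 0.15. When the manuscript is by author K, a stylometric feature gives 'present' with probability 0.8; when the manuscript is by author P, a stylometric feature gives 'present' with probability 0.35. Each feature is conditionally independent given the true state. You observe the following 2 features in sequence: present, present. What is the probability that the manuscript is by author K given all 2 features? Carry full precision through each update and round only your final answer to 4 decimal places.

0.4797

Each posterior becomes the prior for the next update.
After 'present': P(author K) = 0.8·0.1500 / (0.8·0.1500 + 0.35·0.8500) ≈ 0.2874
After 'present': P(author K) = 0.8·0.2874 / (0.8·0.2874 + 0.35·0.7126) ≈ 0.4797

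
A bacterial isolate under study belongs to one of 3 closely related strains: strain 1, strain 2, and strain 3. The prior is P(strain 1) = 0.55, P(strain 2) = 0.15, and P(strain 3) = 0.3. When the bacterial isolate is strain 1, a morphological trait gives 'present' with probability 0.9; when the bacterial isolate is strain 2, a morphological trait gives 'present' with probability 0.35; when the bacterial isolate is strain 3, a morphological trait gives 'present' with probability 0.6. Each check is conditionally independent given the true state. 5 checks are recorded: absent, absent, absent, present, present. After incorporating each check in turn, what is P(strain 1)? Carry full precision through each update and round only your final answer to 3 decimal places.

0.036

After 'absent': normaliser = 0.1·0.5500 + 0.65·0.1500 + 0.4·0.3000; P(strain 1) ≈ 0.2018, P(strain 2) ≈ 0.3578, P(strain 3) ≈ 0.4404
After 'absent': normaliser = 0.1·0.2018 + 0.65·0.3578 + 0.4·0.4404; P(strain 1) ≈ 0.0471, P(strain 2) ≈ 0.5422, P(strain 3) ≈ 0.4107
After 'absent': normaliser = 0.1·0.0471 + 0.65·0.5422 + 0.4·0.4107; P(strain 1) ≈ 0.0090, P(strain 2) ≈ 0.6759, P(strain 3) ≈ 0.3150
After 'present': normaliser = 0.9·0.0090 + 0.35·0.6759 + 0.6·0.3150; P(strain 1) ≈ 0.0187, P(strain 2) ≈ 0.5455, P(strain 3) ≈ 0.4358
After 'present': normaliser = 0.9·0.0187 + 0.35·0.5455 + 0.6·0.4358; P(strain 1) ≈ 0.0359, P(strain 2) ≈ 0.4068, P(strain 3) ≈ 0.5573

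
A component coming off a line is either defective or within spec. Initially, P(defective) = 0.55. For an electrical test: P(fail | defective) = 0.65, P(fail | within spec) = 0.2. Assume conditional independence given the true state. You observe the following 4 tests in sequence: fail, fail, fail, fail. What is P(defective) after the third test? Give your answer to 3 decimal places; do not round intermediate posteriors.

0.977

Apply Bayes' rule sequentially, carrying P(defective) forward.
After 'fail': P(defective) = 0.65·0.5500 / (0.65·0.5500 + 0.2·0.4500) ≈ 0.7989
After 'fail': P(defective) = 0.65·0.7989 / (0.65·0.7989 + 0.2·0.2011) ≈ 0.9281
After 'fail': P(defective) = 0.65·0.9281 / (0.65·0.9281 + 0.2·0.0719) ≈ 0.9767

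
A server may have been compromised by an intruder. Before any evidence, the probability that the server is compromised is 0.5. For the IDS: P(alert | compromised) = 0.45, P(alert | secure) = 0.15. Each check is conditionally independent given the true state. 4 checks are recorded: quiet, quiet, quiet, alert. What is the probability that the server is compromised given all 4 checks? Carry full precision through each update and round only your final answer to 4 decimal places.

0.4483

Apply Bayes' rule sequentially, carrying P(compromised) forward.
After 'quiet': P(compromised) = 0.55·0.5000 / (0.55·0.5000 + 0.85·0.5000) ≈ 0.3929
After 'quiet': P(compromised) = 0.55·0.3929 / (0.55·0.3929 + 0.85·0.6071) ≈ 0.2951
After 'quiet': P(compromised) = 0.55·0.2951 / (0.55·0.2951 + 0.85·0.7049) ≈ 0.2132
After 'alert': P(compromised) = 0.45·0.2132 / (0.45·0.2132 + 0.15·0.7868) ≈ 0.4483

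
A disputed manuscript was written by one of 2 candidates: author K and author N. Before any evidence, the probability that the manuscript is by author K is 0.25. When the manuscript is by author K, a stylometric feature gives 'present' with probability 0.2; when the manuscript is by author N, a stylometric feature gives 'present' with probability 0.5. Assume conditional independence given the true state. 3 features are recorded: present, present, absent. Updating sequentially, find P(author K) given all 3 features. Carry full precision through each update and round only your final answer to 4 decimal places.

After 'present': P(author K) = 0.2·0.2500 / (0.2·0.2500 + 0.5·0.7500) ≈ 0.1176
After 'present': P(author K) = 0.2·0.1176 / (0.2·0.1176 + 0.5·0.8824) ≈ 0.0506
After 'absent': P(author K) = 0.8·0.0506 / (0.8·0.0506 + 0.5·0.9494) ≈ 0.0786

0.0786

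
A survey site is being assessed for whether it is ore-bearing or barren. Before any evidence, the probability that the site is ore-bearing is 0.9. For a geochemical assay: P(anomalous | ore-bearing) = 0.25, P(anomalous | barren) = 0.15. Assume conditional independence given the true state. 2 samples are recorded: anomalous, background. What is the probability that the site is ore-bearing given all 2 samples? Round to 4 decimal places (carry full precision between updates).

Apply Bayes' rule sequentially, carrying P(ore) forward.
After 'anomalous': P(ore) = 0.25·0.9000 / (0.25·0.9000 + 0.15·0.1000) ≈ 0.9375
After 'background': P(ore) = 0.75·0.9375 / (0.75·0.9375 + 0.85·0.0625) ≈ 0.9298

0.9298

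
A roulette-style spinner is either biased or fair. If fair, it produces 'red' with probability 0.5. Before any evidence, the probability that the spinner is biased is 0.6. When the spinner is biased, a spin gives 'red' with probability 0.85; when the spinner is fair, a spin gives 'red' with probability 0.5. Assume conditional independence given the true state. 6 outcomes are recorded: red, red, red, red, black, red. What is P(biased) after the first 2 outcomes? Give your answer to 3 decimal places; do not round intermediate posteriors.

Each posterior becomes the prior for the next update.
After 'red': P(biased) = 0.85·0.6000 / (0.85·0.6000 + 0.5·0.4000) ≈ 0.7183
After 'red': P(biased) = 0.85·0.7183 / (0.85·0.7183 + 0.5·0.2817) ≈ 0.8126

0.813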